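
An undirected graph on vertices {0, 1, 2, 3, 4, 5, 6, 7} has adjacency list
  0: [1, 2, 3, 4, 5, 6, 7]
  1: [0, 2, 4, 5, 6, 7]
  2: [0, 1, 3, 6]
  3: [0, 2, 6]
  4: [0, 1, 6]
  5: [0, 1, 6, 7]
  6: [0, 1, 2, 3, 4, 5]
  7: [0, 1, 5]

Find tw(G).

3

A width-3 tree decomposition is:
Bags: B1 = {0, 1, 4, 6}  B2 = {0, 1, 2, 6}  B3 = {0, 1, 5, 6}  B4 = {0, 2, 3, 6}  B5 = {0, 1, 5, 7}
Tree: B1–B2, B1–B3, B2–B4, B3–B5
Every bag has size at most 4, so the width is 4 − 1 = 3 and tw(G) ≤ 3. Conversely, {0, 1, 2, 6} is a clique of size 4, and the vertices of any clique must share a bag in every tree decomposition; so some bag has ≥ 4 vertices and tw(G) ≥ 3. The upper and lower bounds meet at 3, so that is the treewidth.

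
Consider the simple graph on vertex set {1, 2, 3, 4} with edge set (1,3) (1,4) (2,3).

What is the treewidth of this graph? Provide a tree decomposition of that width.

Each bag holds 2 vertices, so the decomposition has width 1, which upper-bounds the treewidth. Any graph with an edge has treewidth ≥ 1, and G has the edge 2–3. Therefore the treewidth is 1.

Treewidth 1.
One such decomposition:
Bags: B1 = {2, 3}  B2 = {1, 3}  B3 = {1, 4}
Tree: B1–B2, B2–B3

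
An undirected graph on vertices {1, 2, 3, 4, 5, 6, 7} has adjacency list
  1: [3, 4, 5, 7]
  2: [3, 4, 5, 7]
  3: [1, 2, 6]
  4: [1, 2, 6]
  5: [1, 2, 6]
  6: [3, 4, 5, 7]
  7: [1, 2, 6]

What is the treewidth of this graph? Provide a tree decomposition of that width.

Each bag holds 4 vertices, so the decomposition has width 3, which upper-bounds the treewidth. For the lower bound: the 4 vertex sets {1,5}, {2,7}, {6}, {3} are disjoint, each induces a connected subgraph, and every pair is joined by at least one edge of G. Contracting each set to a single vertex therefore yields K_{4} as a minor, and since treewidth is minor-monotone, tw(G) ≥ tw(K_{4}) = 3. Hence tw(G) = 3 exactly.

Treewidth 3.
Bags: B1 = {1, 2, 5, 6}  B2 = {1, 2, 6, 7}  B3 = {1, 2, 3, 6}  B4 = {1, 2, 4, 6}
Tree: B1–B2, B2–B3, B3–B4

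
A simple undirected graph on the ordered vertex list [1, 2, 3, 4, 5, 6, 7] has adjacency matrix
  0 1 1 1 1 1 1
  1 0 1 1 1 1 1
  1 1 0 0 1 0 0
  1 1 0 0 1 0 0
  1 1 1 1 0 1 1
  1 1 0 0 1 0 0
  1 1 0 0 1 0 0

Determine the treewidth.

A width-3 tree decomposition is:
Bags: B1 = {1, 2, 5, 6}  B2 = {1, 2, 3, 5}  B3 = {1, 2, 4, 5}  B4 = {1, 2, 5, 7}
Tree: B1–B2, B1–B3, B3–B4
The largest bag has 4 vertices, giving width 3; this decomposition certifies tw(G) ≤ 3. For the lower bound, the 4 vertices {1, 2, 3, 5} are pairwise adjacent, and any tree decomposition puts a clique entirely inside one bag — forcing width ≥ 3. Therefore the treewidth is 3.

3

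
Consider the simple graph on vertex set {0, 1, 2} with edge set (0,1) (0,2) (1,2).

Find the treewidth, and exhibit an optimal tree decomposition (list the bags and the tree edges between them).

Treewidth 2.
One optimal decomposition is:
Bags: B1 = {0, 1, 2}
Tree: (single bag)

With just one bag of size 3, the width is 3 − 1 = 2, so tw(G) ≤ 2. Conversely, {0, 1, 2} is a clique of size 3, and the vertices of any clique must share a bag in every tree decomposition; so some bag has ≥ 3 vertices and tw(G) ≥ 2. The upper and lower bounds meet at 2, so that is the treewidth.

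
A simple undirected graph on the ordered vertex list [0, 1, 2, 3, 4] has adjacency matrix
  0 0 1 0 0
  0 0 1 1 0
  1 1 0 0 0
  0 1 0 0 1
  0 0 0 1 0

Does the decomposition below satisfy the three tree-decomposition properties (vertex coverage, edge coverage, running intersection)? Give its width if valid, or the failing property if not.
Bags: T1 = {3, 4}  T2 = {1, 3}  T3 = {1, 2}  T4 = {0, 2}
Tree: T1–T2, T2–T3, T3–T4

Checking the three conditions: (i) the bags cover all of {0, 1, 2, 3, 4}; (ii) for each edge, some bag contains both endpoints; (iii) the bags containing any fixed vertex form a subtree. All hold, so the decomposition is valid with width 2 − 1 = 1.

Yes; width 1.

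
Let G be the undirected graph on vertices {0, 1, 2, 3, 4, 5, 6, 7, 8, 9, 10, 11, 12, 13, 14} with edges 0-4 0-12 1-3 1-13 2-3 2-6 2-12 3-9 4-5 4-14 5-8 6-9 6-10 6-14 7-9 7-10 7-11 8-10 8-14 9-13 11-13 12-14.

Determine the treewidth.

A width-3 tree decomposition is:
Bags: B1 = {1, 7, 11, 13}  B2 = {1, 7, 9, 13}  B3 = {1, 3, 7, 9}  B4 = {3, 7, 9, 10}  B5 = {3, 6, 9, 10}  B6 = {2, 3, 6, 10}  B7 = {2, 6, 8, 10}  B8 = {2, 6, 8, 14}  B9 = {2, 8, 12, 14}  B10 = {5, 8, 12, 14}  B11 = {4, 5, 12, 14}  B12 = {0, 4, 5, 12}
Tree: B1–B2, B2–B3, B3–B4, B4–B5, B5–B6, B6–B7, B7–B8, B8–B9, B9–B10, B10–B11, B11–B12
Each bag holds 4 vertices, so the decomposition has width 3, which upper-bounds the treewidth. For the lower bound: the 4 vertex sets {1,11,13}, {7}, {9}, {2,3,6,10} are disjoint, each induces a connected subgraph, and every pair is joined by at least one edge of G. Contracting each set to a single vertex therefore yields K_{4} as a minor, and since treewidth is minor-monotone, tw(G) ≥ tw(K_{4}) = 3. Hence tw(G) = 3 exactly.

3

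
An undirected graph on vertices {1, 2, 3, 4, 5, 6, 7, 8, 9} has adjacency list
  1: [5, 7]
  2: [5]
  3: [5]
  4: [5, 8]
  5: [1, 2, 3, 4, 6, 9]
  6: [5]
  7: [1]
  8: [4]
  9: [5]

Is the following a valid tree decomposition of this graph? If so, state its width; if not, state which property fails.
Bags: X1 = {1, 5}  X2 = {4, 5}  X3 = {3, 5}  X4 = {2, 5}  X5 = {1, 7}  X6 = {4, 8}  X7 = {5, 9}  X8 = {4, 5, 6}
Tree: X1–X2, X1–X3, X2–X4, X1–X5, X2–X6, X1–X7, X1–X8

No — bags containing vertex 4 are not connected in the tree.

A tree decomposition must satisfy three properties: every vertex lies in some bag; for every edge, both endpoints lie together in some bag; and for every vertex, the bags containing it form a connected subtree. Here bags containing vertex 4 are not connected in the tree, so the decomposition is invalid.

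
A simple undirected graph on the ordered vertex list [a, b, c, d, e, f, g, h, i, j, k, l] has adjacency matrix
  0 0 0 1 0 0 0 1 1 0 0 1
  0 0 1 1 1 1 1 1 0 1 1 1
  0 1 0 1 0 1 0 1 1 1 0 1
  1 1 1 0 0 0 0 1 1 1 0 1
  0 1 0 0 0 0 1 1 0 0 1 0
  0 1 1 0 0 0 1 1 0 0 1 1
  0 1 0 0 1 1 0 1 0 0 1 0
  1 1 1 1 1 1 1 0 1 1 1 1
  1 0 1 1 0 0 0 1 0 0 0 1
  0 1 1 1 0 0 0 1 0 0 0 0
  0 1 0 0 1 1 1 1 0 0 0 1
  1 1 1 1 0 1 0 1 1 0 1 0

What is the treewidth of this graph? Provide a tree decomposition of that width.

Treewidth 4.
Bags: B1 = {b, c, f, h, l}  B2 = {b, c, d, h, l}  B3 = {b, f, h, k, l}  B4 = {c, d, h, i, l}  B5 = {a, d, h, i, l}  B6 = {b, f, g, h, k}  B7 = {b, c, d, h, j}  B8 = {b, e, g, h, k}
Tree: B1–B2, B1–B3, B2–B4, B4–B5, B3–B6, B2–B7, B6–B8

Each bag holds 5 vertices, so the decomposition has width 4, which upper-bounds the treewidth. On the other hand G contains the 5-clique {a, d, h, i, l}. A clique must lie in a single bag of any decomposition, so no decomposition can have width below 4. Combining the bounds, tw(G) = 4.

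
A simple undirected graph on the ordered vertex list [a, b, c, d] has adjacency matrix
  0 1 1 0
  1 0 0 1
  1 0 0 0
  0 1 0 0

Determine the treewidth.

A width-1 tree decomposition is:
Bags: B1 = {a, b}  B2 = {a, c}  B3 = {b, d}
Tree: B1–B2, B1–B3
Each bag holds 2 vertices, so the decomposition has width 1, which upper-bounds the treewidth. Any graph with an edge has treewidth ≥ 1, and G has the edge a–b. Combining the bounds, tw(G) = 1.

1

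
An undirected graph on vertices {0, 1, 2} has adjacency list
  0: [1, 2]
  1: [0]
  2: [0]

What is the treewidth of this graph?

1

A width-1 tree decomposition is:
Bags: B1 = {0, 1}  B2 = {0, 2}
Tree: B1–B2
Each bag holds 2 vertices, so the decomposition has width 1, which upper-bounds the treewidth. Since G has at least one edge (e.g. 0–1), it is not an edgeless graph, so tw(G) ≥ 1. Therefore the treewidth is 1.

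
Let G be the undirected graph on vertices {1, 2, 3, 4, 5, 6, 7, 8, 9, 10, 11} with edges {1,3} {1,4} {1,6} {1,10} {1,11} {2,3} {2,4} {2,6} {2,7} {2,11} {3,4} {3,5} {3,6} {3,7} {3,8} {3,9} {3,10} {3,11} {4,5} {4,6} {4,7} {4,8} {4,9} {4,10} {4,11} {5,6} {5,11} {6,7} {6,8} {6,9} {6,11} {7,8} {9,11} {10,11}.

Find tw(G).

A width-4 tree decomposition is:
Bags: B1 = {3, 4, 5, 6, 11}  B2 = {2, 3, 4, 6, 11}  B3 = {2, 3, 4, 6, 7}  B4 = {3, 4, 6, 7, 8}  B5 = {1, 3, 4, 6, 11}  B6 = {3, 4, 6, 9, 11}  B7 = {1, 3, 4, 10, 11}
Tree: B1–B2, B2–B3, B3–B4, B1–B5, B1–B6, B5–B7
The largest bag has 5 vertices, giving width 4; this decomposition certifies tw(G) ≤ 4. On the other hand G contains the 5-clique {1, 3, 4, 10, 11}. A clique must lie in a single bag of any decomposition, so no decomposition can have width below 4. Combining the bounds, tw(G) = 4.

4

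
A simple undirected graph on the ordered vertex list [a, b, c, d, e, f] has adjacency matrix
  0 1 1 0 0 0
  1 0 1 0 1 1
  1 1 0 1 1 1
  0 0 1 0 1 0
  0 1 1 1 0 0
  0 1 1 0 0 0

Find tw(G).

A width-2 tree decomposition is:
Bags: B1 = {b, c, f}  B2 = {b, c, e}  B3 = {c, d, e}  B4 = {a, b, c}
Tree: B1–B2, B2–B3, B1–B4
Each bag holds 3 vertices, so the decomposition has width 2, which upper-bounds the treewidth. On the other hand G contains the 3-clique {c, d, e}. A clique must lie in a single bag of any decomposition, so no decomposition can have width below 2. Combining the bounds, tw(G) = 2.

2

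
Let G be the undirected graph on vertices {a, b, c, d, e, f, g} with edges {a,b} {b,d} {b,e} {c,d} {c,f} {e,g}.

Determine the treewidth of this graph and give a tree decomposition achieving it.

Treewidth 1.
One optimal decomposition is:
Bags: B1 = {b, d}  B2 = {c, d}  B3 = {c, f}  B4 = {b, e}  B5 = {e, g}  B6 = {a, b}
Tree: B1–B2, B2–B3, B1–B4, B4–B5, B4–B6

Each bag holds 2 vertices, so the decomposition has width 1, which upper-bounds the treewidth. Since G has at least one edge (e.g. b–d), it is not an edgeless graph, so tw(G) ≥ 1. The upper and lower bounds meet at 1, so that is the treewidth.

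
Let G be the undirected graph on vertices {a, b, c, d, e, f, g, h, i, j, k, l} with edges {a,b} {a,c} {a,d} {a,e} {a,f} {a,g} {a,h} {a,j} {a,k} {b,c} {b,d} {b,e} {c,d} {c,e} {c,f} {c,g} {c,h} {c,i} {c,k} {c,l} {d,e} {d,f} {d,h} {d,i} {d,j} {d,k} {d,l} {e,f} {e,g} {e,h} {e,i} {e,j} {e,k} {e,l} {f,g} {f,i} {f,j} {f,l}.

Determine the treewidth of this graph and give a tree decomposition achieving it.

The largest bag has 5 vertices, giving width 4; this decomposition certifies tw(G) ≤ 4. On the other hand G contains the 5-clique {a, d, e, f, j}. A clique must lie in a single bag of any decomposition, so no decomposition can have width below 4. Combining the bounds, tw(G) = 4.

Treewidth 4.
Bags: B1 = {a, c, d, e, f}  B2 = {a, c, d, e, h}  B3 = {a, c, e, f, g}  B4 = {a, d, e, f, j}  B5 = {c, d, e, f, l}  B6 = {a, c, d, e, k}  B7 = {c, d, e, f, i}  B8 = {a, b, c, d, e}
Tree: B1–B2, B1–B3, B1–B4, B1–B5, B2–B6, B5–B7, B6–B8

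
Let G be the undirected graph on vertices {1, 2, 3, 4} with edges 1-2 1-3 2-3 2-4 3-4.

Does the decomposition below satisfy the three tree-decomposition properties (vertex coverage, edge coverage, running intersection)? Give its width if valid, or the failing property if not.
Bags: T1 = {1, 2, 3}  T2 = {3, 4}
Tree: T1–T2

A tree decomposition must satisfy three properties: every vertex lies in some bag; for every edge, both endpoints lie together in some bag; and for every vertex, the bags containing it form a connected subtree. Here edge (2,4) lies in no bag, so the decomposition is invalid.

No — edge (2,4) lies in no bag.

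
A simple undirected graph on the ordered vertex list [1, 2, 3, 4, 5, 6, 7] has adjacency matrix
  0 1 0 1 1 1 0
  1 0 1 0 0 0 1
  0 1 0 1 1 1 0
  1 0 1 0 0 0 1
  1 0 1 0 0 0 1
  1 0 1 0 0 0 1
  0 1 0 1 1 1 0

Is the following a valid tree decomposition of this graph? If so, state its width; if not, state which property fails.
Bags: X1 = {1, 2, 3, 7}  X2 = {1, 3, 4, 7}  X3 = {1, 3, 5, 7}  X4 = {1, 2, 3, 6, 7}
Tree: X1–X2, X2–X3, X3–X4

A tree decomposition must satisfy three properties: every vertex lies in some bag; for every edge, both endpoints lie together in some bag; and for every vertex, the bags containing it form a connected subtree. Here bags containing vertex 2 are not connected in the tree, so the decomposition is invalid.

No — bags containing vertex 2 are not connected in the tree.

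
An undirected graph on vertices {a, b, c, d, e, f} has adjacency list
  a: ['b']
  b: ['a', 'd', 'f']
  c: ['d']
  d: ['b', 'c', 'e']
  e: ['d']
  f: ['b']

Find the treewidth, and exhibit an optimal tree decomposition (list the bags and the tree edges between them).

Every bag has size at most 2, so the width is 2 − 1 = 1 and tw(G) ≤ 1. Any graph with an edge has treewidth ≥ 1, and G has the edge b–f. Therefore the treewidth is 1.

Treewidth 1.
One optimal decomposition is:
Bags: B1 = {b, f}  B2 = {b, d}  B3 = {c, d}  B4 = {a, b}  B5 = {d, e}
Tree: B1–B2, B2–B3, B2–B4, B3–B5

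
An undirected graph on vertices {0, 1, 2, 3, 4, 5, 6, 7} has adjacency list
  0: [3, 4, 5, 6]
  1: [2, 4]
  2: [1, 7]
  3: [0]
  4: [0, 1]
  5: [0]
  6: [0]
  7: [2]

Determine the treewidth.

A width-1 tree decomposition is:
Bags: B1 = {0, 4}  B2 = {0, 5}  B3 = {0, 6}  B4 = {1, 4}  B5 = {0, 3}  B6 = {1, 2}  B7 = {2, 7}
Tree: B1–B2, B1–B3, B1–B4, B3–B5, B4–B6, B6–B7
Each bag holds 2 vertices, so the decomposition has width 1, which upper-bounds the treewidth. G has an edge, so its treewidth is at least 1. Combining the bounds, tw(G) = 1.

1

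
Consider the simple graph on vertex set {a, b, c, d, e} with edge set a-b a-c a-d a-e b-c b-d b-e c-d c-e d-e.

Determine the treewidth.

4

A width-4 tree decomposition is:
Bags: B1 = {a, b, c, d, e}
Tree: (single bag)
With just one bag of size 5, the width is 5 − 1 = 4, so tw(G) ≤ 4. On the other hand G contains the 5-clique {a, b, c, d, e}. A clique must lie in a single bag of any decomposition, so no decomposition can have width below 4. Therefore the treewidth is 4.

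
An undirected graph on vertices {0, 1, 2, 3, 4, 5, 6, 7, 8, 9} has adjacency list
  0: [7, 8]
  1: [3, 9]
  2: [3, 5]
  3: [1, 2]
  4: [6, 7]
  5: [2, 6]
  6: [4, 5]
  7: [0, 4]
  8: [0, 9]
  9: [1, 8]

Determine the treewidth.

A width-2 tree decomposition is:
Bags: B1 = {0, 4, 7}  B2 = {0, 4, 8}  B3 = {4, 8, 9}  B4 = {1, 4, 9}  B5 = {1, 3, 4}  B6 = {2, 3, 4}  B7 = {2, 4, 5}  B8 = {4, 5, 6}
Tree: B1–B2, B2–B3, B3–B4, B4–B5, B5–B6, B6–B7, B7–B8
Every bag has size at most 3, so the width is 3 − 1 = 2 and tw(G) ≤ 2. Since 4–7–0–8–9–1–3–2–5–6–4 is a cycle in G, G is not acyclic. Forests are exactly the graphs of treewidth ≤ 1, so tw(G) ≥ 2. Hence tw(G) = 2 exactly.

2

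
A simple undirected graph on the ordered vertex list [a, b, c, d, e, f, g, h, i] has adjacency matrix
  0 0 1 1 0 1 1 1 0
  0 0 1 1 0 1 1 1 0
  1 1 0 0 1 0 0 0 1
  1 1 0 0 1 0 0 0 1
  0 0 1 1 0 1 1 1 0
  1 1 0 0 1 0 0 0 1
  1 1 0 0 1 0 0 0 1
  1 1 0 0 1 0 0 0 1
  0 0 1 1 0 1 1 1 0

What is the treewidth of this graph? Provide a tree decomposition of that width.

Each bag holds 5 vertices, so the decomposition has width 4, which upper-bounds the treewidth. For the lower bound: the 5 vertex sets {b,c}, {e,f}, {a,d}, {i}, {g} are disjoint, each induces a connected subgraph, and every pair is joined by at least one edge of G. Contracting each set to a single vertex therefore yields K_{5} as a minor, and since treewidth is minor-monotone, tw(G) ≥ tw(K_{5}) = 4. Therefore the treewidth is 4.

Treewidth 4.
One such decomposition:
Bags: B1 = {a, b, c, e, i}  B2 = {a, b, e, f, i}  B3 = {a, b, d, e, i}  B4 = {a, b, e, g, i}  B5 = {a, b, e, h, i}
Tree: B1–B2, B2–B3, B3–B4, B4–B5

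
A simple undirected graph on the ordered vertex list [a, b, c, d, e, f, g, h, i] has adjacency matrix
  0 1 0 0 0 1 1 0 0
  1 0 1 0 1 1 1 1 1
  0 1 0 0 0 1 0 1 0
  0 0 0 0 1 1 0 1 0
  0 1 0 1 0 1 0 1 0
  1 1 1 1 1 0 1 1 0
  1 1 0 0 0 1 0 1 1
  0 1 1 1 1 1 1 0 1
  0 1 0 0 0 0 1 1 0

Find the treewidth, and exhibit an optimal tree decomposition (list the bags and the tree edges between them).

Every bag has size at most 4, so the width is 4 − 1 = 3 and tw(G) ≤ 3. On the other hand G contains the 4-clique {d, e, f, h}. A clique must lie in a single bag of any decomposition, so no decomposition can have width below 3. Combining the bounds, tw(G) = 3.

Treewidth 3.
Bags: B1 = {b, e, f, h}  B2 = {b, c, f, h}  B3 = {b, f, g, h}  B4 = {d, e, f, h}  B5 = {b, g, h, i}  B6 = {a, b, f, g}
Tree: B1–B2, B2–B3, B1–B4, B3–B5, B3–B6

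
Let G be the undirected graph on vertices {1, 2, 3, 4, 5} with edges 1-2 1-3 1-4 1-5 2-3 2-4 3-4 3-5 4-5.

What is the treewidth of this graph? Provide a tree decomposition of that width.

Every bag has size at most 4, so the width is 4 − 1 = 3 and tw(G) ≤ 3. For the lower bound, the 4 vertices {1, 2, 3, 4} are pairwise adjacent, and any tree decomposition puts a clique entirely inside one bag — forcing width ≥ 3. The upper and lower bounds meet at 3, so that is the treewidth.

Treewidth 3.
One optimal decomposition is:
Bags: B1 = {1, 3, 4, 5}  B2 = {1, 2, 3, 4}
Tree: B1–B2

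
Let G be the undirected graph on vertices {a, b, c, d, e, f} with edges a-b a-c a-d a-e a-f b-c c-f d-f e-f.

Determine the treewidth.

2

A width-2 tree decomposition is:
Bags: B1 = {a, d, f}  B2 = {a, c, f}  B3 = {a, e, f}  B4 = {a, b, c}
Tree: B1–B2, B1–B3, B2–B4
Every bag has size at most 3, so the width is 3 − 1 = 2 and tw(G) ≤ 2. For the lower bound, the 3 vertices {a, d, f} are pairwise adjacent, and any tree decomposition puts a clique entirely inside one bag — forcing width ≥ 2. The upper and lower bounds meet at 2, so that is the treewidth.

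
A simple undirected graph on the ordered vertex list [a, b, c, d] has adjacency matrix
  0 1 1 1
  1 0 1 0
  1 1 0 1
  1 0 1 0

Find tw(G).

2

A width-2 tree decomposition is:
Bags: B1 = {a, b, c}  B2 = {a, c, d}
Tree: B1–B2
The largest bag has 3 vertices, giving width 2; this decomposition certifies tw(G) ≤ 2. For the lower bound, the 3 vertices {a, c, d} are pairwise adjacent, and any tree decomposition puts a clique entirely inside one bag — forcing width ≥ 2. The upper and lower bounds meet at 2, so that is the treewidth.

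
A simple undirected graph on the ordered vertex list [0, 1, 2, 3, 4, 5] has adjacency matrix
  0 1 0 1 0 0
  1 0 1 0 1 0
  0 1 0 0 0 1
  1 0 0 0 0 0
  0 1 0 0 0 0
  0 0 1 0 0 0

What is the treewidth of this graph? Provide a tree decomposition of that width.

Treewidth 1.
One optimal decomposition is:
Bags: B1 = {0, 1}  B2 = {1, 2}  B3 = {0, 3}  B4 = {2, 5}  B5 = {1, 4}
Tree: B1–B2, B1–B3, B2–B4, B2–B5

Each bag holds 2 vertices, so the decomposition has width 1, which upper-bounds the treewidth. Any graph with an edge has treewidth ≥ 1, and G has the edge 0–1. Hence tw(G) = 1 exactly.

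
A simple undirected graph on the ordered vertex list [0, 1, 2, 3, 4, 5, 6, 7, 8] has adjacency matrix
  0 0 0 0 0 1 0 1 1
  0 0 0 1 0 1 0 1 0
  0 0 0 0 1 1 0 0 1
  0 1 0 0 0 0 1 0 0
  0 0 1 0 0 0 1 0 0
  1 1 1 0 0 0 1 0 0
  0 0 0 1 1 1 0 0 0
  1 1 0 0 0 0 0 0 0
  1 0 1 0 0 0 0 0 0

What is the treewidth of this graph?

A width-3 tree decomposition is:
Bags: B1 = {0, 2, 4, 8}  B2 = {0, 2, 4, 5}  B3 = {0, 4, 5, 6}  B4 = {0, 5, 6, 7}  B5 = {1, 5, 6, 7}  B6 = {1, 3, 6, 7}
Tree: B1–B2, B2–B3, B3–B4, B4–B5, B5–B6
Each bag holds 4 vertices, so the decomposition has width 3, which upper-bounds the treewidth. For the lower bound: the 4 vertex sets {2,4,8}, {0}, {5}, {1,3,6,7} are disjoint, each induces a connected subgraph, and every pair is joined by at least one edge of G. Contracting each set to a single vertex therefore yields K_{4} as a minor, and since treewidth is minor-monotone, tw(G) ≥ tw(K_{4}) = 3. Combining the bounds, tw(G) = 3.

3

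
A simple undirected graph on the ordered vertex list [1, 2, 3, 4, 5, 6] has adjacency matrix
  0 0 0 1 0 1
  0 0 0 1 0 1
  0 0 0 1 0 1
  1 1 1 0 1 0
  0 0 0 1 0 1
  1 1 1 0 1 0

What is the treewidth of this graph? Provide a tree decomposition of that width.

Each bag holds 3 vertices, so the decomposition has width 2, which upper-bounds the treewidth. For the lower bound, G contains the cycle 6–1–4–3–6, so G is not a forest; only forests have treewidth ≤ 1, hence tw(G) ≥ 2. The upper and lower bounds meet at 2, so that is the treewidth.

Treewidth 2.
Bags: B1 = {1, 4, 6}  B2 = {3, 4, 6}  B3 = {4, 5, 6}  B4 = {2, 4, 6}
Tree: B1–B2, B2–B3, B3–B4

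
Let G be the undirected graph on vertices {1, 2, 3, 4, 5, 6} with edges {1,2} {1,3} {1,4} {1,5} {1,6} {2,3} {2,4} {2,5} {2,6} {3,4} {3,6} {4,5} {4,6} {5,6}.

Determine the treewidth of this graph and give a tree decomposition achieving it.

The largest bag has 5 vertices, giving width 4; this decomposition certifies tw(G) ≤ 4. On the other hand G contains the 5-clique {1, 2, 3, 4, 6}. A clique must lie in a single bag of any decomposition, so no decomposition can have width below 4. Therefore the treewidth is 4.

Treewidth 4.
Bags: B1 = {1, 2, 4, 5, 6}  B2 = {1, 2, 3, 4, 6}
Tree: B1–B2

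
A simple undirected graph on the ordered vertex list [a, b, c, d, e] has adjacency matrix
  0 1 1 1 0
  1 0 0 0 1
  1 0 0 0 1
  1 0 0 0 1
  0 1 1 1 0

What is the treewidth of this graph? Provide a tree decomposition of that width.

Treewidth 2.
Bags: B1 = {a, d, e}  B2 = {a, c, e}  B3 = {a, b, e}
Tree: B1–B2, B2–B3

The largest bag has 3 vertices, giving width 2; this decomposition certifies tw(G) ≤ 2. For the lower bound, G contains the cycle d–a–c–e–d, so G is not a forest; only forests have treewidth ≤ 1, hence tw(G) ≥ 2. Hence tw(G) = 2 exactly.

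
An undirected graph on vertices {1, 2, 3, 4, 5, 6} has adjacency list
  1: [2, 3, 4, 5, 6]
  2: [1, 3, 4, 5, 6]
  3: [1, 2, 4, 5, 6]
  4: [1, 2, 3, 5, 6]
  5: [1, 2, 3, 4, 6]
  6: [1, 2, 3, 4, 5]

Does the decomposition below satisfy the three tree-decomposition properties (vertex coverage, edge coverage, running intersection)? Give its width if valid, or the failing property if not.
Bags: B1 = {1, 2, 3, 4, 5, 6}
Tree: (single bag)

Yes; width 5.

Every vertex of G appears in some bag (union = {1, 2, 3, 4, 5, 6}); every edge is covered by a bag; and for each vertex v the set of bags containing v is connected in the bag tree. The decomposition is therefore valid. The largest bag has 6 vertices, so the width is 5.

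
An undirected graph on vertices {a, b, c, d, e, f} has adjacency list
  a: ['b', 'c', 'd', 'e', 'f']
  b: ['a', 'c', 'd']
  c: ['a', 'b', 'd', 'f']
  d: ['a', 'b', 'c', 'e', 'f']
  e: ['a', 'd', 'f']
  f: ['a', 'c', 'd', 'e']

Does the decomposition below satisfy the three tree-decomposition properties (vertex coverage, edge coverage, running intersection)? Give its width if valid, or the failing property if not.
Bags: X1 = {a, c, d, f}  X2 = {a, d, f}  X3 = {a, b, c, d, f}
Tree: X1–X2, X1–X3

A tree decomposition must satisfy three properties: every vertex lies in some bag; for every edge, both endpoints lie together in some bag; and for every vertex, the bags containing it form a connected subtree. Here vertex e appears in no bag, so the decomposition is invalid.

No — vertex e appears in no bag.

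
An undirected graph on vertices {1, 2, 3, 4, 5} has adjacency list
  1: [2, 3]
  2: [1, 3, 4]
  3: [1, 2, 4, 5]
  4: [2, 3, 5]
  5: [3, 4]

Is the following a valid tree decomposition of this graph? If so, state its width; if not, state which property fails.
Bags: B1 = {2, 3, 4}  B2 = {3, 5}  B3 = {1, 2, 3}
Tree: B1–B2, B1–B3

No — edge (4,5) lies in no bag.

A tree decomposition must satisfy three properties: every vertex lies in some bag; for every edge, both endpoints lie together in some bag; and for every vertex, the bags containing it form a connected subtree. Here edge (4,5) lies in no bag, so the decomposition is invalid.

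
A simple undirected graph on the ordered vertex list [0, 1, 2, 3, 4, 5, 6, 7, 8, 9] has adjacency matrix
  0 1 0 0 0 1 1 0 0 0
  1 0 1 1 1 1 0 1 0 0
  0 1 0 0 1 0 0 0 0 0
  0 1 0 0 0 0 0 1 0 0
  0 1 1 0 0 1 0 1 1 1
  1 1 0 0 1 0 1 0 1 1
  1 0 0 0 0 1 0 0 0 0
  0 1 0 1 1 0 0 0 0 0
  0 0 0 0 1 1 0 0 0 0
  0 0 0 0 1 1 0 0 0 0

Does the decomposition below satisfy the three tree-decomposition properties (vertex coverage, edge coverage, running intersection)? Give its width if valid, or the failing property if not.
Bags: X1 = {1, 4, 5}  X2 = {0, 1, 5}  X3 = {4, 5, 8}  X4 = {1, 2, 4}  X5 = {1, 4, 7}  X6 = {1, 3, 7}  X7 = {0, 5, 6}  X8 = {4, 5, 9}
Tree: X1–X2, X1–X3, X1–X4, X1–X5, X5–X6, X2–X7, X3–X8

Checking the three conditions: (i) the bags cover all of {0, 1, 2, 3, 4, 5, 6, 7, 8, 9}; (ii) for each edge, some bag contains both endpoints; (iii) the bags containing any fixed vertex form a subtree. All hold, so the decomposition is valid with width 3 − 1 = 2.

Yes; width 2.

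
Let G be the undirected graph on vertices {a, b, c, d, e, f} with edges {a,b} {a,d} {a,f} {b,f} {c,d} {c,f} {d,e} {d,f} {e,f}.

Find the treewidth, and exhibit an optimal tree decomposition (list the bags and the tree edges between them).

Treewidth 2.
One such decomposition:
Bags: B1 = {d, e, f}  B2 = {a, d, f}  B3 = {a, b, f}  B4 = {c, d, f}
Tree: B1–B2, B2–B3, B2–B4

Every bag has size at most 3, so the width is 3 − 1 = 2 and tw(G) ≤ 2. On the other hand G contains the 3-clique {d, e, f}. A clique must lie in a single bag of any decomposition, so no decomposition can have width below 2. The upper and lower bounds meet at 2, so that is the treewidth.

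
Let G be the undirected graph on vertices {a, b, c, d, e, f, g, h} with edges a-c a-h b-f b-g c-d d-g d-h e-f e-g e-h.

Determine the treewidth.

A width-2 tree decomposition is:
Bags: B1 = {a, c, d}  B2 = {a, d, h}  B3 = {d, g, h}  B4 = {e, g, h}  B5 = {b, e, g}  B6 = {b, e, f}
Tree: B1–B2, B2–B3, B3–B4, B4–B5, B5–B6
Every bag has size at most 3, so the width is 3 − 1 = 2 and tw(G) ≤ 2. Since c–a–h–d–c is a cycle in G, G is not acyclic. Forests are exactly the graphs of treewidth ≤ 1, so tw(G) ≥ 2. The upper and lower bounds meet at 2, so that is the treewidth.

2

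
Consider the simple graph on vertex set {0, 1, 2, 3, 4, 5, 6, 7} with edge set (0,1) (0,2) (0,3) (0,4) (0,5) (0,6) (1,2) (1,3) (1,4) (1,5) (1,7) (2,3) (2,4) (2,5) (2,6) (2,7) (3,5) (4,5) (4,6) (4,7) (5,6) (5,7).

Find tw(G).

4

A width-4 tree decomposition is:
Bags: B1 = {0, 2, 4, 5, 6}  B2 = {0, 1, 2, 4, 5}  B3 = {1, 2, 4, 5, 7}  B4 = {0, 1, 2, 3, 5}
Tree: B1–B2, B2–B3, B2–B4
Each bag holds 5 vertices, so the decomposition has width 4, which upper-bounds the treewidth. Conversely, {0, 1, 2, 3, 5} is a clique of size 5, and the vertices of any clique must share a bag in every tree decomposition; so some bag has ≥ 5 vertices and tw(G) ≥ 4. The upper and lower bounds meet at 4, so that is the treewidth.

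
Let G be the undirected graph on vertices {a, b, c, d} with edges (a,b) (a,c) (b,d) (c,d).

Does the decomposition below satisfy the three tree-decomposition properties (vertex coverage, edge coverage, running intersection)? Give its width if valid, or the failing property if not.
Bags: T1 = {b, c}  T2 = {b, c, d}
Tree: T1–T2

No — vertex a appears in no bag.

A tree decomposition must satisfy three properties: every vertex lies in some bag; for every edge, both endpoints lie together in some bag; and for every vertex, the bags containing it form a connected subtree. Here vertex a appears in no bag, so the decomposition is invalid.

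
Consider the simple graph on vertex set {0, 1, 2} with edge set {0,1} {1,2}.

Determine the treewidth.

1

A width-1 tree decomposition is:
Bags: B1 = {1, 2}  B2 = {0, 1}
Tree: B1–B2
Each bag holds 2 vertices, so the decomposition has width 1, which upper-bounds the treewidth. Since G has at least one edge (e.g. 2–1), it is not an edgeless graph, so tw(G) ≥ 1. The upper and lower bounds meet at 1, so that is the treewidth.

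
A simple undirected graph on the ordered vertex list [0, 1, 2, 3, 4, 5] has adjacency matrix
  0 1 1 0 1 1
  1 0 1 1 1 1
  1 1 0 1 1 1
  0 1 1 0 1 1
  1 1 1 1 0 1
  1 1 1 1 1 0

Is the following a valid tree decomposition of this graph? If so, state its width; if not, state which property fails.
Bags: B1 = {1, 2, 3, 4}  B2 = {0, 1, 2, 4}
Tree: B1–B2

A tree decomposition must satisfy three properties: every vertex lies in some bag; for every edge, both endpoints lie together in some bag; and for every vertex, the bags containing it form a connected subtree. Here vertex 5 appears in no bag, so the decomposition is invalid.

No — vertex 5 appears in no bag.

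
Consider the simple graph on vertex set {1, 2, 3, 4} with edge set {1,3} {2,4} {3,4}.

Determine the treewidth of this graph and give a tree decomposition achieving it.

Treewidth 1.
One such decomposition:
Bags: B1 = {2, 4}  B2 = {3, 4}  B3 = {1, 3}
Tree: B1–B2, B2–B3

The largest bag has 2 vertices, giving width 1; this decomposition certifies tw(G) ≤ 1. Any graph with an edge has treewidth ≥ 1, and G has the edge 2–4. Combining the bounds, tw(G) = 1.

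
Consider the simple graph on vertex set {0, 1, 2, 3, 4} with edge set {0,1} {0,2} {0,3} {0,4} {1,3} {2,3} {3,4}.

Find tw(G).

2

A width-2 tree decomposition is:
Bags: B1 = {0, 1, 3}  B2 = {0, 2, 3}  B3 = {0, 3, 4}
Tree: B1–B2, B2–B3
Every bag has size at most 3, so the width is 3 − 1 = 2 and tw(G) ≤ 2. For the lower bound, the 3 vertices {0, 1, 3} are pairwise adjacent, and any tree decomposition puts a clique entirely inside one bag — forcing width ≥ 2. The upper and lower bounds meet at 2, so that is the treewidth.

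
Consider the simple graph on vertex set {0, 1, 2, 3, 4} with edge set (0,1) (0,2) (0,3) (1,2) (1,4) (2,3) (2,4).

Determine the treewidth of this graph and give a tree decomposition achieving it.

The largest bag has 3 vertices, giving width 2; this decomposition certifies tw(G) ≤ 2. On the other hand G contains the 3-clique {0, 1, 2}. A clique must lie in a single bag of any decomposition, so no decomposition can have width below 2. Hence tw(G) = 2 exactly.

Treewidth 2.
One optimal decomposition is:
Bags: B1 = {0, 1, 2}  B2 = {1, 2, 4}  B3 = {0, 2, 3}
Tree: B1–B2, B1–B3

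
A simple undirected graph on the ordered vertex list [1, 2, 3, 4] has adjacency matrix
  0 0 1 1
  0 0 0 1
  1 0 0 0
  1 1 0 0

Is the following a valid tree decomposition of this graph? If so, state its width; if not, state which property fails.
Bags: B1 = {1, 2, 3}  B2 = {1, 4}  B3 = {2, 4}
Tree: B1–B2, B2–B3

No — bags containing vertex 2 are not connected in the tree.

A tree decomposition must satisfy three properties: every vertex lies in some bag; for every edge, both endpoints lie together in some bag; and for every vertex, the bags containing it form a connected subtree. Here bags containing vertex 2 are not connected in the tree, so the decomposition is invalid.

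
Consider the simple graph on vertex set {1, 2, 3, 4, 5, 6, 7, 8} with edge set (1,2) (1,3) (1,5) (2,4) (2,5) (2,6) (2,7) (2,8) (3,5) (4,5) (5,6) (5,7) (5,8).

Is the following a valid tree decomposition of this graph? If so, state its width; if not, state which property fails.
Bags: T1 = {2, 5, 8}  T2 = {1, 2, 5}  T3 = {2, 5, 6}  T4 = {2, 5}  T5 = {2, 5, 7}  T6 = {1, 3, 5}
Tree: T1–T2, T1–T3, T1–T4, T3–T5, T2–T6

A tree decomposition must satisfy three properties: every vertex lies in some bag; for every edge, both endpoints lie together in some bag; and for every vertex, the bags containing it form a connected subtree. Here vertex 4 appears in no bag, so the decomposition is invalid.

No — vertex 4 appears in no bag.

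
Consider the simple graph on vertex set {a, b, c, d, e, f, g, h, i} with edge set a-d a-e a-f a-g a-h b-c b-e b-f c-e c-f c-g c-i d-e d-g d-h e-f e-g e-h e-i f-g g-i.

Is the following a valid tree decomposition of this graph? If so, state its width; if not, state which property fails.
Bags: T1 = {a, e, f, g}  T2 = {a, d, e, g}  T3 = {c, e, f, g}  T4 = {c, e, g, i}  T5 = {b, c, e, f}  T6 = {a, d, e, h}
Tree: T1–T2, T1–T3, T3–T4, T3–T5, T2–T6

Yes; width 3.

Checking the three conditions: (i) the bags cover all of {a, b, c, d, e, f, g, h, i}; (ii) for each edge, some bag contains both endpoints; (iii) the bags containing any fixed vertex form a subtree. All hold, so the decomposition is valid with width 4 − 1 = 3.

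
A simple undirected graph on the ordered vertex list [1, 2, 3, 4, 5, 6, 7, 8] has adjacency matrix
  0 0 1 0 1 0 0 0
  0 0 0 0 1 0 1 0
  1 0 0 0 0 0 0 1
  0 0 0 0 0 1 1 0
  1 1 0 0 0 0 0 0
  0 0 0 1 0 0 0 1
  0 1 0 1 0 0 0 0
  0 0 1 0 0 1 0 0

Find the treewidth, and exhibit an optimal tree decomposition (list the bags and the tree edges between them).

Each bag holds 3 vertices, so the decomposition has width 2, which upper-bounds the treewidth. Since 6–8–3–1–5–2–7–4–6 is a cycle in G, G is not acyclic. Forests are exactly the graphs of treewidth ≤ 1, so tw(G) ≥ 2. Therefore the treewidth is 2.

Treewidth 2.
One such decomposition:
Bags: B1 = {3, 6, 8}  B2 = {1, 3, 6}  B3 = {1, 5, 6}  B4 = {2, 5, 6}  B5 = {2, 6, 7}  B6 = {4, 6, 7}
Tree: B1–B2, B2–B3, B3–B4, B4–B5, B5–B6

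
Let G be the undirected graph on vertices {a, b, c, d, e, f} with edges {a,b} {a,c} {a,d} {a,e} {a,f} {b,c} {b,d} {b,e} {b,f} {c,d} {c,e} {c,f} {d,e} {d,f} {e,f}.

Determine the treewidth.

A width-5 tree decomposition is:
Bags: B1 = {a, b, c, d, e, f}
Tree: (single bag)
With just one bag of size 6, the width is 6 − 1 = 5, so tw(G) ≤ 5. On the other hand G contains the 6-clique {a, b, c, d, e, f}. A clique must lie in a single bag of any decomposition, so no decomposition can have width below 5. Combining the bounds, tw(G) = 5.

5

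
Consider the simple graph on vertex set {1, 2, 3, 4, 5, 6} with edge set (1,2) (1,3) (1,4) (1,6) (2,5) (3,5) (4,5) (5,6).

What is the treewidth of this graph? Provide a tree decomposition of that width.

The largest bag has 3 vertices, giving width 2; this decomposition certifies tw(G) ≤ 2. The edges 5–4–1–2–5 form a cycle, so G is not a tree and its treewidth is at least 2. Hence tw(G) = 2 exactly.

Treewidth 2.
One such decomposition:
Bags: B1 = {1, 4, 5}  B2 = {1, 2, 5}  B3 = {1, 5, 6}  B4 = {1, 3, 5}
Tree: B1–B2, B2–B3, B3–B4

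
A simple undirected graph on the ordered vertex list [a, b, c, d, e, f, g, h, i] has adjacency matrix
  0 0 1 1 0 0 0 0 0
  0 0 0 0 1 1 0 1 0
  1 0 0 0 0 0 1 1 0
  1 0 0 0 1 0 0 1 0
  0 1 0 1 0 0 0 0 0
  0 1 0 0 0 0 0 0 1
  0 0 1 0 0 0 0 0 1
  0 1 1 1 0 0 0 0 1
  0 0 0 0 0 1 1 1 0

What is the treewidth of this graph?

3

A width-3 tree decomposition is:
Bags: B1 = {a, b, d, e}  B2 = {a, b, d, h}  B3 = {a, b, c, h}  B4 = {b, c, f, h}  B5 = {c, f, h, i}  B6 = {c, f, g, i}
Tree: B1–B2, B2–B3, B3–B4, B4–B5, B5–B6
Every bag has size at most 4, so the width is 4 − 1 = 3 and tw(G) ≤ 3. For the lower bound: the 4 vertex sets {a,d,e}, {b}, {h}, {c,f,g,i} are disjoint, each induces a connected subgraph, and every pair is joined by at least one edge of G. Contracting each set to a single vertex therefore yields K_{4} as a minor, and since treewidth is minor-monotone, tw(G) ≥ tw(K_{4}) = 3. The upper and lower bounds meet at 3, so that is the treewidth.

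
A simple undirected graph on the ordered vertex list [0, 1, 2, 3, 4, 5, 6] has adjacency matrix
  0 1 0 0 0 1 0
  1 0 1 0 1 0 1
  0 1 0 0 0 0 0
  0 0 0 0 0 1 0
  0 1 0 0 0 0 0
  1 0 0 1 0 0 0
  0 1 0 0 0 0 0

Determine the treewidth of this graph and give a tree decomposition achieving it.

Treewidth 1.
One optimal decomposition is:
Bags: B1 = {0, 1}  B2 = {1, 6}  B3 = {0, 5}  B4 = {1, 4}  B5 = {3, 5}  B6 = {1, 2}
Tree: B1–B2, B1–B3, B1–B4, B3–B5, B4–B6

Each bag holds 2 vertices, so the decomposition has width 1, which upper-bounds the treewidth. Since G has at least one edge (e.g. 1–0), it is not an edgeless graph, so tw(G) ≥ 1. The upper and lower bounds meet at 1, so that is the treewidth.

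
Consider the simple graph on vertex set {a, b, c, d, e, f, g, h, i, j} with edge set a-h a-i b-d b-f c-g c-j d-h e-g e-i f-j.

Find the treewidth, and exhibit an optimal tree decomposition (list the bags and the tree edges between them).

Treewidth 2.
Bags: B1 = {b, f, j}  B2 = {b, c, j}  B3 = {b, c, g}  B4 = {b, e, g}  B5 = {b, e, i}  B6 = {a, b, i}  B7 = {a, b, h}  B8 = {b, d, h}
Tree: B1–B2, B2–B3, B3–B4, B4–B5, B5–B6, B6–B7, B7–B8

Each bag holds 3 vertices, so the decomposition has width 2, which upper-bounds the treewidth. Since b–f–j–c–g–e–i–a–h–d–b is a cycle in G, G is not acyclic. Forests are exactly the graphs of treewidth ≤ 1, so tw(G) ≥ 2. Therefore the treewidth is 2.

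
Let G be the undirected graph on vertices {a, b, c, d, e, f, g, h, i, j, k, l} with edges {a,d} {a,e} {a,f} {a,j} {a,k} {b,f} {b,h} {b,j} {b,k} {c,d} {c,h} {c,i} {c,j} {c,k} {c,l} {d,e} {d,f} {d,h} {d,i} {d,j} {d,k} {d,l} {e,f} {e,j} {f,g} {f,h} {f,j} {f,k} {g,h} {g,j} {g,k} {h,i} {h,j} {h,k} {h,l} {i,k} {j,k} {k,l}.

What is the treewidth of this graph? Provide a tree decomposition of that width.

Treewidth 4.
One such decomposition:
Bags: B1 = {c, d, h, j, k}  B2 = {d, f, h, j, k}  B3 = {a, d, f, j, k}  B4 = {c, d, h, i, k}  B5 = {a, d, e, f, j}  B6 = {f, g, h, j, k}  B7 = {c, d, h, k, l}  B8 = {b, f, h, j, k}
Tree: B1–B2, B2–B3, B1–B4, B3–B5, B2–B6, B4–B7, B6–B8

Every bag has size at most 5, so the width is 5 − 1 = 4 and tw(G) ≤ 4. For the lower bound, the 5 vertices {a, d, e, f, j} are pairwise adjacent, and any tree decomposition puts a clique entirely inside one bag — forcing width ≥ 4. Combining the bounds, tw(G) = 4.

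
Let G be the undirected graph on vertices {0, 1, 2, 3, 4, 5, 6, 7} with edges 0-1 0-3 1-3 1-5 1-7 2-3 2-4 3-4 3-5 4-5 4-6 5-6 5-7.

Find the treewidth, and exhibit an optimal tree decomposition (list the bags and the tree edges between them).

Treewidth 2.
One such decomposition:
Bags: B1 = {3, 4, 5}  B2 = {2, 3, 4}  B3 = {1, 3, 5}  B4 = {1, 5, 7}  B5 = {0, 1, 3}  B6 = {4, 5, 6}
Tree: B1–B2, B1–B3, B3–B4, B3–B5, B1–B6

The largest bag has 3 vertices, giving width 2; this decomposition certifies tw(G) ≤ 2. Conversely, {0, 1, 3} is a clique of size 3, and the vertices of any clique must share a bag in every tree decomposition; so some bag has ≥ 3 vertices and tw(G) ≥ 2. Combining the bounds, tw(G) = 2.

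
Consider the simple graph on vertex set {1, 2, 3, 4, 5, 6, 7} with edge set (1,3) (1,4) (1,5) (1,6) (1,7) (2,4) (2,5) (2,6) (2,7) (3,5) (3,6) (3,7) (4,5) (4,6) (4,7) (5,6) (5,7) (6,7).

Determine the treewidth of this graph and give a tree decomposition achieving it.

Each bag holds 5 vertices, so the decomposition has width 4, which upper-bounds the treewidth. For the lower bound, the 5 vertices {1, 3, 5, 6, 7} are pairwise adjacent, and any tree decomposition puts a clique entirely inside one bag — forcing width ≥ 4. The upper and lower bounds meet at 4, so that is the treewidth.

Treewidth 4.
One such decomposition:
Bags: B1 = {1, 4, 5, 6, 7}  B2 = {2, 4, 5, 6, 7}  B3 = {1, 3, 5, 6, 7}
Tree: B1–B2, B1–B3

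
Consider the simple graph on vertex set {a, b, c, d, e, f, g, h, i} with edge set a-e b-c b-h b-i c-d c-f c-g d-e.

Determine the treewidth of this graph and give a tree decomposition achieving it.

Each bag holds 2 vertices, so the decomposition has width 1, which upper-bounds the treewidth. Since G has at least one edge (e.g. c–d), it is not an edgeless graph, so tw(G) ≥ 1. Combining the bounds, tw(G) = 1.

Treewidth 1.
One such decomposition:
Bags: B1 = {c, d}  B2 = {b, c}  B3 = {d, e}  B4 = {a, e}  B5 = {b, i}  B6 = {b, h}  B7 = {c, g}  B8 = {c, f}
Tree: B1–B2, B1–B3, B3–B4, B2–B5, B5–B6, B2–B7, B2–B8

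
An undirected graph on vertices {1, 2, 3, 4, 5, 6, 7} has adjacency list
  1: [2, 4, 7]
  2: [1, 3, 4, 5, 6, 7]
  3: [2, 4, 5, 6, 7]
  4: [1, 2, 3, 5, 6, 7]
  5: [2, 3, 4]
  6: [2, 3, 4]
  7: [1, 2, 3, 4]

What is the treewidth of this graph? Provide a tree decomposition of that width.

The largest bag has 4 vertices, giving width 3; this decomposition certifies tw(G) ≤ 3. For the lower bound, the 4 vertices {1, 2, 4, 7} are pairwise adjacent, and any tree decomposition puts a clique entirely inside one bag — forcing width ≥ 3. The upper and lower bounds meet at 3, so that is the treewidth.

Treewidth 3.
Bags: B1 = {2, 3, 4, 7}  B2 = {2, 3, 4, 6}  B3 = {1, 2, 4, 7}  B4 = {2, 3, 4, 5}
Tree: B1–B2, B1–B3, B2–B4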